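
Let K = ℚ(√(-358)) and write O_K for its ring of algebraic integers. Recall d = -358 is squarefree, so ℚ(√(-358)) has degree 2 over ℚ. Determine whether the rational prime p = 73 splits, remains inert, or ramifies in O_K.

-358 mod 4 = 2, hence disc K = 4·(-358) = -1432 and O_K = ℤ[√-358].
Since gcd(73, -1432) = 1 the prime 73 does not ramify.
Legendre symbol by Euler's criterion: (-358/73) ≡ (-358)^36 ≡ 72 (mod 73), i.e. (-358/73) = -1.
d is a non-residue mod p, hence 73 remains inert in O_K.

p is inert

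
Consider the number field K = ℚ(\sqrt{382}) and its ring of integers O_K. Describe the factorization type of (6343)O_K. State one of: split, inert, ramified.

inert

Since 382 ≢ 1 mod 4, the ring of integers is ℤ[√382] with discriminant 4·382 = 1528.
Since gcd(6343, 1528) = 1 the prime 6343 does not ramify.
Compute (382/6343) via Euler: 382^((6343-1)/2) mod 6343 = 6342, so (382/6343) = -1.
(382/6343) = -1, so 6343 is inert.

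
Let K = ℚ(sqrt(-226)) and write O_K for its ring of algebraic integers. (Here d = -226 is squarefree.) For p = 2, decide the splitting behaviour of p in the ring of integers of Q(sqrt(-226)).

-226 mod 4 = 2, hence disc K = 4·(-226) = -904 and O_K = ℤ[√-226].
Ramification test: 2 | -904. The prime 2 ramifies in K.

2 is ramified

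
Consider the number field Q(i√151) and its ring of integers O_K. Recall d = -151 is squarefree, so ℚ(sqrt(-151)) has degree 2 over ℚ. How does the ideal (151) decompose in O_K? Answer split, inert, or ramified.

ramifies in O_K

d = -151 ≡ 1 (mod 4), so O_K = ℤ[(1+√-151)/2] and disc(K) = d = -151.
Ramification test: 151 | -151. The prime 151 ramifies in K.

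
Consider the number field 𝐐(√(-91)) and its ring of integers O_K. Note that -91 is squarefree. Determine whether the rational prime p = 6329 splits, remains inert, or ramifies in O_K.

Since -91 ≡ 1 mod 4, the ring of integers is ℤ[(1+√-91)/2] with discriminant -91.
6329 ∤ -91, so 6329 is unramified.
Legendre symbol by Euler's criterion: (-91/6329) ≡ (-91)^3164 ≡ 6328 (mod 6329), i.e. (-91/6329) = -1.
Legendre symbol -1 ⇒ 6329 is inert.

inert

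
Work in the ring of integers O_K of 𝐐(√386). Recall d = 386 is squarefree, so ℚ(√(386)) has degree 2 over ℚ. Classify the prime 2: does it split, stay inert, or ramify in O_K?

Since 386 ≢ 1 mod 4, the ring of integers is ℤ[√386] with discriminant 4·386 = 1544.
Ramification test: 2 | 1544. The prime 2 ramifies in K.

ramified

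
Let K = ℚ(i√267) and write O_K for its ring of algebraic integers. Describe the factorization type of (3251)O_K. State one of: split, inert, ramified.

d = -267 ≡ 1 (mod 4), so O_K = ℤ[(1+√-267)/2] and disc(K) = d = -267.
3251 ∤ -267, so 3251 is unramified.
Compute (-267/3251) via Euler: 2984^((3251-1)/2) mod 3251 = 3250, so (-267/3251) = -1.
d is a non-residue mod p, hence 3251 remains inert in O_K.

3251 remains inert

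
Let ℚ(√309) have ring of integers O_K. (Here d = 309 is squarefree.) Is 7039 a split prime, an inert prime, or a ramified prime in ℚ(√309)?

p is inert

309 mod 4 = 1, hence disc K = 309 and O_K = ℤ[(1+√309)/2].
Since gcd(7039, 309) = 1 the prime 7039 does not ramify.
(309/7039) = 309^3519 mod 7039 = 7038, giving Legendre symbol -1.
(309/7039) = -1, so 7039 is inert.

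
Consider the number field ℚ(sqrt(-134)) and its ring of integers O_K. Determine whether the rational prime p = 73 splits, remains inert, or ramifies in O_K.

d = -134 ≡ 2 (mod 4), so O_K = ℤ[√-134] and disc(K) = 4d = -536.
disc(K) = -536 is not divisible by 73; 73 is unramified.
Euler's criterion: (-134)^36 mod 73 = 1. Thus (-134|73) = 1.
Legendre symbol 1 ⇒ 73 is split.

73 splits in O_K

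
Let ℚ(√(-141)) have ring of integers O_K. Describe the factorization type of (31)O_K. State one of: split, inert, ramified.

Since -141 ≢ 1 mod 4, the ring of integers is ℤ[√-141] with discriminant 4·(-141) = -564.
disc(K) = -564 is not divisible by 31; 31 is unramified.
Legendre symbol by Euler's criterion: (-141/31) ≡ (-141)^15 ≡ 1 (mod 31), i.e. (-141/31) = 1.
(-141/31) = 1, so 31 splits.

split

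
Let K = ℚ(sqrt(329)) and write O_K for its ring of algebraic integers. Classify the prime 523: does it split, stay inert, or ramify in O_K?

inert

Since 329 ≡ 1 mod 4, the ring of integers is ℤ[(1+√329)/2] with discriminant 329.
disc(K) = 329 is not divisible by 523; 523 is unramified.
Euler's criterion: 329^261 mod 523 = 522. Thus (329|523) = -1.
d is a non-residue mod p, hence 523 remains inert in O_K.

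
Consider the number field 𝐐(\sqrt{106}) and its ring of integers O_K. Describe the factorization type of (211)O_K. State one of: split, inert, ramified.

211 remains inert

106 mod 4 = 2, hence disc K = 4·106 = 424 and O_K = ℤ[√106].
211 ∤ 424, so 211 is unramified.
Euler's criterion: 106^105 mod 211 = 210. Thus (106|211) = -1.
Legendre symbol -1 ⇒ 211 is inert.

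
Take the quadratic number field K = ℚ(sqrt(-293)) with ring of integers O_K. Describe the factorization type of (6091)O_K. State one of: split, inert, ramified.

-293 mod 4 = 3, hence disc K = 4·(-293) = -1172 and O_K = ℤ[√-293].
disc(K) = -1172 is not divisible by 6091; 6091 is unramified.
(-293/6091) = 5798^3045 mod 6091 = 1, giving Legendre symbol 1.
Legendre symbol 1 ⇒ 6091 is split.

split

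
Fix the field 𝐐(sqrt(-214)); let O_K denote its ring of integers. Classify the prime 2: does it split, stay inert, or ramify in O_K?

d = -214 ≡ 2 (mod 4), so O_K = ℤ[√-214] and disc(K) = 4d = -856.
2 divides disc(K) = -856, so 2 ramifies.

ramified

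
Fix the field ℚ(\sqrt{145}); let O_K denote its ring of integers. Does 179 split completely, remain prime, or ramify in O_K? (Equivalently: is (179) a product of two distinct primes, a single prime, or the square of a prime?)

p splits

Since 145 ≡ 1 mod 4, the ring of integers is ℤ[(1+√145)/2] with discriminant 145.
179 ∤ 145, so 179 is unramified.
Compute (145/179) via Euler: 145^((179-1)/2) mod 179 = 1, so (145/179) = 1.
Legendre symbol 1 ⇒ 179 is split.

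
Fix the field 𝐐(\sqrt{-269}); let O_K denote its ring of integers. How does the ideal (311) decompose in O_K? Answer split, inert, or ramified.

splits completely

-269 mod 4 = 3, hence disc K = 4·(-269) = -1076 and O_K = ℤ[√-269].
311 ∤ -1076, so 311 is unramified.
(-269/311) = 42^155 mod 311 = 1, giving Legendre symbol 1.
Legendre symbol 1 ⇒ 311 is split.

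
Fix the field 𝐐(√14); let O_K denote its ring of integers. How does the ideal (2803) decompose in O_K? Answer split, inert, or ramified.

2803 remains inert

14 mod 4 = 2, hence disc K = 4·14 = 56 and O_K = ℤ[√14].
disc(K) = 56 is not divisible by 2803; 2803 is unramified.
Legendre symbol by Euler's criterion: (14/2803) ≡ 14^1401 ≡ 2802 (mod 2803), i.e. (14/2803) = -1.
Legendre symbol -1 ⇒ 2803 is inert.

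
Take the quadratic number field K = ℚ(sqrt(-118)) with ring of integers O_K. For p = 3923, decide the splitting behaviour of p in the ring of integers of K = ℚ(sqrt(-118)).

Since -118 ≢ 1 mod 4, the ring of integers is ℤ[√-118] with discriminant 4·(-118) = -472.
3923 ∤ -472, so 3923 is unramified.
Legendre symbol by Euler's criterion: (-118/3923) ≡ (-118)^1961 ≡ 3922 (mod 3923), i.e. (-118/3923) = -1.
Legendre symbol -1 ⇒ 3923 is inert.

inert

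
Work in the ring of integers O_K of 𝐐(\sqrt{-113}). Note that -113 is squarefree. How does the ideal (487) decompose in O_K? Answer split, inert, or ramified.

p splits

Since -113 ≢ 1 mod 4, the ring of integers is ℤ[√-113] with discriminant 4·(-113) = -452.
disc(K) = -452 is not divisible by 487; 487 is unramified.
(-113/487) = 374^243 mod 487 = 1, giving Legendre symbol 1.
(-113/487) = 1, so 487 splits.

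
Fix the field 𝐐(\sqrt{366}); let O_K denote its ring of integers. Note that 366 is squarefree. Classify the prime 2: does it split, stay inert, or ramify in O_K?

2 is ramified

Since 366 ≢ 1 mod 4, the ring of integers is ℤ[√366] with discriminant 4·366 = 1464.
2 divides disc(K) = 1464, so 2 ramifies.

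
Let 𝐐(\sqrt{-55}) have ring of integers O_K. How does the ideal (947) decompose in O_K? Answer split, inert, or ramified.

-55 mod 4 = 1, hence disc K = -55 and O_K = ℤ[(1+√-55)/2].
947 ∤ -55, so 947 is unramified.
Euler's criterion: (-55)^473 mod 947 = 946. Thus (-55|947) = -1.
d is a non-residue mod p, hence 947 remains inert in O_K.

inert — (947) stays prime in O_K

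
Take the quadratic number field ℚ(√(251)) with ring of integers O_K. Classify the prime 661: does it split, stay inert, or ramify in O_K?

661 remains inert

d = 251 ≡ 3 (mod 4), so O_K = ℤ[√251] and disc(K) = 4d = 1004.
661 ∤ 1004, so 661 is unramified.
Compute (251/661) via Euler: 251^((661-1)/2) mod 661 = 660, so (251/661) = -1.
Legendre symbol -1 ⇒ 661 is inert.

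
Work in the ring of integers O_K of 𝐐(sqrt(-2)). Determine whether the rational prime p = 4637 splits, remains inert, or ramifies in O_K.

remains prime (inert)

-2 mod 4 = 2, hence disc K = 4·(-2) = -8 and O_K = ℤ[√-2].
Since gcd(4637, -8) = 1 the prime 4637 does not ramify.
Legendre symbol by Euler's criterion: (-2/4637) ≡ (-2)^2318 ≡ 4636 (mod 4637), i.e. (-2/4637) = -1.
(-2/4637) = -1, so 4637 is inert.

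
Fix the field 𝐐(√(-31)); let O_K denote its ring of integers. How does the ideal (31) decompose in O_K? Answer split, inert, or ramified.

ramified — (31) = 𝔭²

Since -31 ≡ 1 mod 4, the ring of integers is ℤ[(1+√-31)/2] with discriminant -31.
disc(K) = -31 = 31·(-1), so p = 31 is ramified.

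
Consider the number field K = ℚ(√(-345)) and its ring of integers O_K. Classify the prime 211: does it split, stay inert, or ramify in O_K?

inert

d = -345 ≡ 3 (mod 4), so O_K = ℤ[√-345] and disc(K) = 4d = -1380.
disc(K) = -1380 is not divisible by 211; 211 is unramified.
Euler's criterion: (-345)^105 mod 211 = 210. Thus (-345|211) = -1.
Legendre symbol -1 ⇒ 211 is inert.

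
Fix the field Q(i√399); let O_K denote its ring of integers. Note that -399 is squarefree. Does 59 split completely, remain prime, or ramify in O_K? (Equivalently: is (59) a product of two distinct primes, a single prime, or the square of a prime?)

inert

d = -399 ≡ 1 (mod 4), so O_K = ℤ[(1+√-399)/2] and disc(K) = d = -399.
Since gcd(59, -399) = 1 the prime 59 does not ramify.
(-399/59) = 14^29 mod 59 = 58, giving Legendre symbol -1.
Legendre symbol -1 ⇒ 59 is inert.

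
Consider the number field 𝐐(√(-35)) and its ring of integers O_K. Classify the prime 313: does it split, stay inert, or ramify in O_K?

split — (313) = 𝔭₁𝔭₂ with 𝔭₁ ≠ 𝔭₂

Since -35 ≡ 1 mod 4, the ring of integers is ℤ[(1+√-35)/2] with discriminant -35.
313 ∤ -35, so 313 is unramified.
(-35/313) = 278^156 mod 313 = 1, giving Legendre symbol 1.
(-35/313) = 1, so 313 splits.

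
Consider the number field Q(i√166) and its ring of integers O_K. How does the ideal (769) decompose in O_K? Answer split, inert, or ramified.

769 remains inert

d = -166 ≡ 2 (mod 4), so O_K = ℤ[√-166] and disc(K) = 4d = -664.
Since gcd(769, -664) = 1 the prime 769 does not ramify.
Euler's criterion: (-166)^384 mod 769 = 768. Thus (-166|769) = -1.
(-166/769) = -1, so 769 is inert.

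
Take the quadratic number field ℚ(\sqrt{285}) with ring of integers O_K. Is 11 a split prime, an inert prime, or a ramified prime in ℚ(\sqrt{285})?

d = 285 ≡ 1 (mod 4), so O_K = ℤ[(1+√285)/2] and disc(K) = d = 285.
11 ∤ 285, so 11 is unramified.
Compute (285/11) via Euler: 10^((11-1)/2) mod 11 = 10, so (285/11) = -1.
d is a non-residue mod p, hence 11 remains inert in O_K.

inert — (11) stays prime in O_K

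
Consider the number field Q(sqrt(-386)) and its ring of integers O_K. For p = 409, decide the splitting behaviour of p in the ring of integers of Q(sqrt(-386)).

p splits

Since -386 ≢ 1 mod 4, the ring of integers is ℤ[√-386] with discriminant 4·(-386) = -1544.
409 ∤ -1544, so 409 is unramified.
Compute (-386/409) via Euler: 23^((409-1)/2) mod 409 = 1, so (-386/409) = 1.
d is a quadratic residue mod p, hence 409 splits in O_K.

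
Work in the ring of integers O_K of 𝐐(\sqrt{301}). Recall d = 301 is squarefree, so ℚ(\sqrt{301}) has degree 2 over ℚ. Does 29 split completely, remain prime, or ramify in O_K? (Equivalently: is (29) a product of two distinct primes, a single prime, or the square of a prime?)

29 remains inert

Since 301 ≡ 1 mod 4, the ring of integers is ℤ[(1+√301)/2] with discriminant 301.
Since gcd(29, 301) = 1 the prime 29 does not ramify.
Compute (301/29) via Euler: 11^((29-1)/2) mod 29 = 28, so (301/29) = -1.
Legendre symbol -1 ⇒ 29 is inert.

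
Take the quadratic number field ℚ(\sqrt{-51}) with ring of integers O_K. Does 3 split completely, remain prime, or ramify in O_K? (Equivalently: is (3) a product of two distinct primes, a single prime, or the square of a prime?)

Since -51 ≡ 1 mod 4, the ring of integers is ℤ[(1+√-51)/2] with discriminant -51.
Ramification test: 3 | -51. The prime 3 ramifies in K.

3 is ramified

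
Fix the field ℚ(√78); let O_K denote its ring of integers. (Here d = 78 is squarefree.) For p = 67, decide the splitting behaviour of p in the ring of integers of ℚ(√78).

78 mod 4 = 2, hence disc K = 4·78 = 312 and O_K = ℤ[√78].
Since gcd(67, 312) = 1 the prime 67 does not ramify.
Compute (78/67) via Euler: 11^((67-1)/2) mod 67 = 66, so (78/67) = -1.
Legendre symbol -1 ⇒ 67 is inert.

remains prime (inert)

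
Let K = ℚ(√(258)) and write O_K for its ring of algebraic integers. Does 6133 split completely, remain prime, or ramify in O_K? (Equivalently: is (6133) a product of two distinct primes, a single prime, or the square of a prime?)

6133 splits in O_K

Since 258 ≢ 1 mod 4, the ring of integers is ℤ[√258] with discriminant 4·258 = 1032.
disc(K) = 1032 is not divisible by 6133; 6133 is unramified.
Compute (258/6133) via Euler: 258^((6133-1)/2) mod 6133 = 1, so (258/6133) = 1.
d is a quadratic residue mod p, hence 6133 splits in O_K.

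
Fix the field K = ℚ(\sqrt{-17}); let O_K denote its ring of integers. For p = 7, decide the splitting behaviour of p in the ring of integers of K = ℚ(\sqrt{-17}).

-17 mod 4 = 3, hence disc K = 4·(-17) = -68 and O_K = ℤ[√-17].
disc(K) = -68 is not divisible by 7; 7 is unramified.
Legendre symbol by Euler's criterion: (-17/7) ≡ (-17)^3 ≡ 1 (mod 7), i.e. (-17/7) = 1.
(-17/7) = 1, so 7 splits.

p splits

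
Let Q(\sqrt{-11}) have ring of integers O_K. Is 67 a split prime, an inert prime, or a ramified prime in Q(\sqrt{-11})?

p splits

d = -11 ≡ 1 (mod 4), so O_K = ℤ[(1+√-11)/2] and disc(K) = d = -11.
Since gcd(67, -11) = 1 the prime 67 does not ramify.
Compute (-11/67) via Euler: 56^((67-1)/2) mod 67 = 1, so (-11/67) = 1.
d is a quadratic residue mod p, hence 67 splits in O_K.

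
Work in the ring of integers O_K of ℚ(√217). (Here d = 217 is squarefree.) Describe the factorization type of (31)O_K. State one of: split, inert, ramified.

217 mod 4 = 1, hence disc K = 217 and O_K = ℤ[(1+√217)/2].
Ramification test: 31 | 217. The prime 31 ramifies in K.

31 is ramified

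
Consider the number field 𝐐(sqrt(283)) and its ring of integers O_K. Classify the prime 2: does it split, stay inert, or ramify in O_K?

ramified

Since 283 ≢ 1 mod 4, the ring of integers is ℤ[√283] with discriminant 4·283 = 1132.
Ramification test: 2 | 1132. The prime 2 ramifies in K.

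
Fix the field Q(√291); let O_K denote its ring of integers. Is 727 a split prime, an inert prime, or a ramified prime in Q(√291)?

Since 291 ≢ 1 mod 4, the ring of integers is ℤ[√291] with discriminant 4·291 = 1164.
Since gcd(727, 1164) = 1 the prime 727 does not ramify.
Euler's criterion: 291^363 mod 727 = 726. Thus (291|727) = -1.
d is a non-residue mod p, hence 727 remains inert in O_K.

727 remains inert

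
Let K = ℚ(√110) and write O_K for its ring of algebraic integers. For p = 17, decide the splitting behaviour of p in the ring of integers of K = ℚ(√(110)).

Since 110 ≢ 1 mod 4, the ring of integers is ℤ[√110] with discriminant 4·110 = 440.
disc(K) = 440 is not divisible by 17; 17 is unramified.
Compute (110/17) via Euler: 8^((17-1)/2) mod 17 = 1, so (110/17) = 1.
Legendre symbol 1 ⇒ 17 is split.

p splits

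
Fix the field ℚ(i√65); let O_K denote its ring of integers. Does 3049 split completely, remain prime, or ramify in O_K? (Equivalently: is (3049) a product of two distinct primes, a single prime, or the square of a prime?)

remains prime (inert)

-65 mod 4 = 3, hence disc K = 4·(-65) = -260 and O_K = ℤ[√-65].
3049 ∤ -260, so 3049 is unramified.
Legendre symbol by Euler's criterion: (-65/3049) ≡ (-65)^1524 ≡ 3048 (mod 3049), i.e. (-65/3049) = -1.
Legendre symbol -1 ⇒ 3049 is inert.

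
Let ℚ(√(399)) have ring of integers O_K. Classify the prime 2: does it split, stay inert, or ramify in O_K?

2 is ramified

d = 399 ≡ 3 (mod 4), so O_K = ℤ[√399] and disc(K) = 4d = 1596.
disc(K) = 1596 = 2·798, so p = 2 is ramified.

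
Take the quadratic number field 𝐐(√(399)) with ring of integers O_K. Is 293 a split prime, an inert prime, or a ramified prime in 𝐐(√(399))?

inert — (293) stays prime in O_K

Since 399 ≢ 1 mod 4, the ring of integers is ℤ[√399] with discriminant 4·399 = 1596.
disc(K) = 1596 is not divisible by 293; 293 is unramified.
Compute (399/293) via Euler: 106^((293-1)/2) mod 293 = 292, so (399/293) = -1.
d is a non-residue mod p, hence 293 remains inert in O_K.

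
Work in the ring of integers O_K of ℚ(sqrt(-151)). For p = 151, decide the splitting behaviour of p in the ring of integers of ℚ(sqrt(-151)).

Since -151 ≡ 1 mod 4, the ring of integers is ℤ[(1+√-151)/2] with discriminant -151.
Ramification test: 151 | -151. The prime 151 ramifies in K.

ramified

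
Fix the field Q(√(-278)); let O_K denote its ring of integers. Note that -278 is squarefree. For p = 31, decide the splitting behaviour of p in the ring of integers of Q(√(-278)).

split — (31) = 𝔭₁𝔭₂ with 𝔭₁ ≠ 𝔭₂

d = -278 ≡ 2 (mod 4), so O_K = ℤ[√-278] and disc(K) = 4d = -1112.
disc(K) = -1112 is not divisible by 31; 31 is unramified.
Legendre symbol by Euler's criterion: (-278/31) ≡ (-278)^15 ≡ 1 (mod 31), i.e. (-278/31) = 1.
(-278/31) = 1, so 31 splits.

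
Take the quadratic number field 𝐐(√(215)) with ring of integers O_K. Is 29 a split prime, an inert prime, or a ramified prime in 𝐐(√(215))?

p is inert

215 mod 4 = 3, hence disc K = 4·215 = 860 and O_K = ℤ[√215].
Since gcd(29, 860) = 1 the prime 29 does not ramify.
(215/29) = 12^14 mod 29 = 28, giving Legendre symbol -1.
(215/29) = -1, so 29 is inert.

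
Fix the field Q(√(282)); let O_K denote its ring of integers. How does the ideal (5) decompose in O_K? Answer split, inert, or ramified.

d = 282 ≡ 2 (mod 4), so O_K = ℤ[√282] and disc(K) = 4d = 1128.
5 ∤ 1128, so 5 is unramified.
Compute (282/5) via Euler: 2^((5-1)/2) mod 5 = 4, so (282/5) = -1.
Legendre symbol -1 ⇒ 5 is inert.

p is inert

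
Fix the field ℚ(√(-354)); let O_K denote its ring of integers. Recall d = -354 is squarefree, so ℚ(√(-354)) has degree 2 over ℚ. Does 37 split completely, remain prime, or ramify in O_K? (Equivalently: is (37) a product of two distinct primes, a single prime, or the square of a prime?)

splits completely

-354 mod 4 = 2, hence disc K = 4·(-354) = -1416 and O_K = ℤ[√-354].
disc(K) = -1416 is not divisible by 37; 37 is unramified.
(-354/37) = 16^18 mod 37 = 1, giving Legendre symbol 1.
(-354/37) = 1, so 37 splits.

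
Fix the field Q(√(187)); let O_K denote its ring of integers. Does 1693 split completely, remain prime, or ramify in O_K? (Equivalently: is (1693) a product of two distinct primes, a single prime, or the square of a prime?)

Since 187 ≢ 1 mod 4, the ring of integers is ℤ[√187] with discriminant 4·187 = 748.
1693 ∤ 748, so 1693 is unramified.
Legendre symbol by Euler's criterion: (187/1693) ≡ 187^846 ≡ 1 (mod 1693), i.e. (187/1693) = 1.
d is a quadratic residue mod p, hence 1693 splits in O_K.

splits completely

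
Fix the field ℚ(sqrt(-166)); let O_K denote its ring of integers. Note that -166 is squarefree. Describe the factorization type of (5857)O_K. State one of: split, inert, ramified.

Since -166 ≢ 1 mod 4, the ring of integers is ℤ[√-166] with discriminant 4·(-166) = -664.
disc(K) = -664 is not divisible by 5857; 5857 is unramified.
Euler's criterion: (-166)^2928 mod 5857 = 5856. Thus (-166|5857) = -1.
(-166/5857) = -1, so 5857 is inert.

5857 remains inert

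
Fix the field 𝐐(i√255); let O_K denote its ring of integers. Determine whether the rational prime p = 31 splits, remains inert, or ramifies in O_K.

-255 mod 4 = 1, hence disc K = -255 and O_K = ℤ[(1+√-255)/2].
31 ∤ -255, so 31 is unramified.
Legendre symbol by Euler's criterion: (-255/31) ≡ (-255)^15 ≡ 30 (mod 31), i.e. (-255/31) = -1.
Legendre symbol -1 ⇒ 31 is inert.

inert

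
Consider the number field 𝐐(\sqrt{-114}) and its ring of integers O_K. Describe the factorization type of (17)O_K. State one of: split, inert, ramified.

remains prime (inert)

d = -114 ≡ 2 (mod 4), so O_K = ℤ[√-114] and disc(K) = 4d = -456.
Since gcd(17, -456) = 1 the prime 17 does not ramify.
(-114/17) = 5^8 mod 17 = 16, giving Legendre symbol -1.
d is a non-residue mod p, hence 17 remains inert in O_K.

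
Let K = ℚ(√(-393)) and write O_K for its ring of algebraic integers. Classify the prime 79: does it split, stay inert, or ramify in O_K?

split — (79) = 𝔭₁𝔭₂ with 𝔭₁ ≠ 𝔭₂

Since -393 ≢ 1 mod 4, the ring of integers is ℤ[√-393] with discriminant 4·(-393) = -1572.
disc(K) = -1572 is not divisible by 79; 79 is unramified.
Compute (-393/79) via Euler: 2^((79-1)/2) mod 79 = 1, so (-393/79) = 1.
(-393/79) = 1, so 79 splits.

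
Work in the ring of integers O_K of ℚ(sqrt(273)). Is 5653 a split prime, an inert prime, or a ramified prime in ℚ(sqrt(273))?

d = 273 ≡ 1 (mod 4), so O_K = ℤ[(1+√273)/2] and disc(K) = d = 273.
5653 ∤ 273, so 5653 is unramified.
Legendre symbol by Euler's criterion: (273/5653) ≡ 273^2826 ≡ 5652 (mod 5653), i.e. (273/5653) = -1.
(273/5653) = -1, so 5653 is inert.

inert — (5653) stays prime in O_K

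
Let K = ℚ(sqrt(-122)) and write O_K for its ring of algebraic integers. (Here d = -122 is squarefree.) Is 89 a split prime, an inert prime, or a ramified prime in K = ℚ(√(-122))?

Since -122 ≢ 1 mod 4, the ring of integers is ℤ[√-122] with discriminant 4·(-122) = -488.
disc(K) = -488 is not divisible by 89; 89 is unramified.
Legendre symbol by Euler's criterion: (-122/89) ≡ (-122)^44 ≡ 88 (mod 89), i.e. (-122/89) = -1.
(-122/89) = -1, so 89 is inert.

89 remains inert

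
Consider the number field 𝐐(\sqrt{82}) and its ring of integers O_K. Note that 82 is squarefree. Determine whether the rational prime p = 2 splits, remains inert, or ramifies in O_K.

2 is ramified

Since 82 ≢ 1 mod 4, the ring of integers is ℤ[√82] with discriminant 4·82 = 328.
2 divides disc(K) = 328, so 2 ramifies.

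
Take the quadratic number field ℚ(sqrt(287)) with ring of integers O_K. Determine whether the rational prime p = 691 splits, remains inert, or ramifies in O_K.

691 remains inert

287 mod 4 = 3, hence disc K = 4·287 = 1148 and O_K = ℤ[√287].
disc(K) = 1148 is not divisible by 691; 691 is unramified.
Legendre symbol by Euler's criterion: (287/691) ≡ 287^345 ≡ 690 (mod 691), i.e. (287/691) = -1.
(287/691) = -1, so 691 is inert.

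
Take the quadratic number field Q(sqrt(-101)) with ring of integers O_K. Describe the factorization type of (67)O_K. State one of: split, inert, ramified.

Since -101 ≢ 1 mod 4, the ring of integers is ℤ[√-101] with discriminant 4·(-101) = -404.
disc(K) = -404 is not divisible by 67; 67 is unramified.
Euler's criterion: (-101)^33 mod 67 = 1. Thus (-101|67) = 1.
d is a quadratic residue mod p, hence 67 splits in O_K.

splits completely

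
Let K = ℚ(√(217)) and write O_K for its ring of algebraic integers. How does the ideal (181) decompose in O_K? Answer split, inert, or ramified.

d = 217 ≡ 1 (mod 4), so O_K = ℤ[(1+√217)/2] and disc(K) = d = 217.
181 ∤ 217, so 181 is unramified.
Legendre symbol by Euler's criterion: (217/181) ≡ 217^90 ≡ 1 (mod 181), i.e. (217/181) = 1.
d is a quadratic residue mod p, hence 181 splits in O_K.

split — (181) = 𝔭₁𝔭₂ with 𝔭₁ ≠ 𝔭₂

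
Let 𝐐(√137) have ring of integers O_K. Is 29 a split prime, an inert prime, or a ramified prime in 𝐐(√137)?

d = 137 ≡ 1 (mod 4), so O_K = ℤ[(1+√137)/2] and disc(K) = d = 137.
Since gcd(29, 137) = 1 the prime 29 does not ramify.
(137/29) = 21^14 mod 29 = 28, giving Legendre symbol -1.
d is a non-residue mod p, hence 29 remains inert in O_K.

inert — (29) stays prime in O_K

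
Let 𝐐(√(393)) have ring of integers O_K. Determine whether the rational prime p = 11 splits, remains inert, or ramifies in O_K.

Since 393 ≡ 1 mod 4, the ring of integers is ℤ[(1+√393)/2] with discriminant 393.
Since gcd(11, 393) = 1 the prime 11 does not ramify.
Legendre symbol by Euler's criterion: (393/11) ≡ 393^5 ≡ 10 (mod 11), i.e. (393/11) = -1.
(393/11) = -1, so 11 is inert.

remains prime (inert)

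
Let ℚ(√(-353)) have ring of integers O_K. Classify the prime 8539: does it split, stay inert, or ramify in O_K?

split — (8539) = 𝔭₁𝔭₂ with 𝔭₁ ≠ 𝔭₂

Since -353 ≢ 1 mod 4, the ring of integers is ℤ[√-353] with discriminant 4·(-353) = -1412.
Since gcd(8539, -1412) = 1 the prime 8539 does not ramify.
Compute (-353/8539) via Euler: 8186^((8539-1)/2) mod 8539 = 1, so (-353/8539) = 1.
d is a quadratic residue mod p, hence 8539 splits in O_K.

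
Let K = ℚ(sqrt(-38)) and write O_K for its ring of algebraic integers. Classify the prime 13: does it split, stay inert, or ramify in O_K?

splits completely

-38 mod 4 = 2, hence disc K = 4·(-38) = -152 and O_K = ℤ[√-38].
13 ∤ -152, so 13 is unramified.
Compute (-38/13) via Euler: 1^((13-1)/2) mod 13 = 1, so (-38/13) = 1.
Legendre symbol 1 ⇒ 13 is split.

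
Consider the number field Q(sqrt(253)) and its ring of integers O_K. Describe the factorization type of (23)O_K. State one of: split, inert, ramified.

ramifies in O_K

Since 253 ≡ 1 mod 4, the ring of integers is ℤ[(1+√253)/2] with discriminant 253.
disc(K) = 253 = 23·11, so p = 23 is ramified.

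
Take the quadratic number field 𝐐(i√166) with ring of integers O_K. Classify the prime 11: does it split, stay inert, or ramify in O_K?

d = -166 ≡ 2 (mod 4), so O_K = ℤ[√-166] and disc(K) = 4d = -664.
disc(K) = -664 is not divisible by 11; 11 is unramified.
Euler's criterion: (-166)^5 mod 11 = 10. Thus (-166|11) = -1.
(-166/11) = -1, so 11 is inert.

remains prime (inert)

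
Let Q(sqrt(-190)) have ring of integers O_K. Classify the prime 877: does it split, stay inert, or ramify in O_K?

-190 mod 4 = 2, hence disc K = 4·(-190) = -760 and O_K = ℤ[√-190].
disc(K) = -760 is not divisible by 877; 877 is unramified.
(-190/877) = 687^438 mod 877 = 876, giving Legendre symbol -1.
d is a non-residue mod p, hence 877 remains inert in O_K.

inert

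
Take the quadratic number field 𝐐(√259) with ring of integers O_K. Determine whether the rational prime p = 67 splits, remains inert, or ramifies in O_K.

p is inert

259 mod 4 = 3, hence disc K = 4·259 = 1036 and O_K = ℤ[√259].
disc(K) = 1036 is not divisible by 67; 67 is unramified.
Euler's criterion: 259^33 mod 67 = 66. Thus (259|67) = -1.
Legendre symbol -1 ⇒ 67 is inert.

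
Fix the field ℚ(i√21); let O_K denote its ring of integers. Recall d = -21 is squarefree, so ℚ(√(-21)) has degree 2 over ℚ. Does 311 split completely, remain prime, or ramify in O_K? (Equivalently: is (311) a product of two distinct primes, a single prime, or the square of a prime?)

inert — (311) stays prime in O_K

Since -21 ≢ 1 mod 4, the ring of integers is ℤ[√-21] with discriminant 4·(-21) = -84.
Since gcd(311, -84) = 1 the prime 311 does not ramify.
(-21/311) = 290^155 mod 311 = 310, giving Legendre symbol -1.
Legendre symbol -1 ⇒ 311 is inert.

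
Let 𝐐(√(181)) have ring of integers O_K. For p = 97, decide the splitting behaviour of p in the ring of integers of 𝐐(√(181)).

remains prime (inert)

d = 181 ≡ 1 (mod 4), so O_K = ℤ[(1+√181)/2] and disc(K) = d = 181.
Since gcd(97, 181) = 1 the prime 97 does not ramify.
Legendre symbol by Euler's criterion: (181/97) ≡ 181^48 ≡ 96 (mod 97), i.e. (181/97) = -1.
(181/97) = -1, so 97 is inert.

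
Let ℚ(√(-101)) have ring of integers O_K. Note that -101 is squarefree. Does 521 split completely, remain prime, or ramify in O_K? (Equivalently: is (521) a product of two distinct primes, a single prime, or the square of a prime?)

521 splits in O_K

-101 mod 4 = 3, hence disc K = 4·(-101) = -404 and O_K = ℤ[√-101].
521 ∤ -404, so 521 is unramified.
Compute (-101/521) via Euler: 420^((521-1)/2) mod 521 = 1, so (-101/521) = 1.
Legendre symbol 1 ⇒ 521 is split.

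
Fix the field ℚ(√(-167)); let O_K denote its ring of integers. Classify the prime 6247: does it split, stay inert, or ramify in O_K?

Since -167 ≡ 1 mod 4, the ring of integers is ℤ[(1+√-167)/2] with discriminant -167.
Since gcd(6247, -167) = 1 the prime 6247 does not ramify.
Legendre symbol by Euler's criterion: (-167/6247) ≡ (-167)^3123 ≡ 6246 (mod 6247), i.e. (-167/6247) = -1.
Legendre symbol -1 ⇒ 6247 is inert.

inert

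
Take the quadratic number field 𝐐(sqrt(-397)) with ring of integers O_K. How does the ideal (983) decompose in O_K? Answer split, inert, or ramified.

Since -397 ≢ 1 mod 4, the ring of integers is ℤ[√-397] with discriminant 4·(-397) = -1588.
983 ∤ -1588, so 983 is unramified.
(-397/983) = 586^491 mod 983 = 1, giving Legendre symbol 1.
d is a quadratic residue mod p, hence 983 splits in O_K.

983 splits in O_K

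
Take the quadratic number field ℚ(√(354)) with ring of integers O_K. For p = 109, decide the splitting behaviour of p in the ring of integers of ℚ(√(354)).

354 mod 4 = 2, hence disc K = 4·354 = 1416 and O_K = ℤ[√354].
disc(K) = 1416 is not divisible by 109; 109 is unramified.
Compute (354/109) via Euler: 27^((109-1)/2) mod 109 = 1, so (354/109) = 1.
d is a quadratic residue mod p, hence 109 splits in O_K.

split — (109) = 𝔭₁𝔭₂ with 𝔭₁ ≠ 𝔭₂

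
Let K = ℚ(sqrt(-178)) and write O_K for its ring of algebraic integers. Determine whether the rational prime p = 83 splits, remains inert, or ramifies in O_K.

Since -178 ≢ 1 mod 4, the ring of integers is ℤ[√-178] with discriminant 4·(-178) = -712.
Since gcd(83, -712) = 1 the prime 83 does not ramify.
Compute (-178/83) via Euler: 71^((83-1)/2) mod 83 = 82, so (-178/83) = -1.
(-178/83) = -1, so 83 is inert.

inert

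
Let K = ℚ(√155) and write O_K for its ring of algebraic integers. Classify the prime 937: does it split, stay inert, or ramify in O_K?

d = 155 ≡ 3 (mod 4), so O_K = ℤ[√155] and disc(K) = 4d = 620.
937 ∤ 620, so 937 is unramified.
Compute (155/937) via Euler: 155^((937-1)/2) mod 937 = 936, so (155/937) = -1.
Legendre symbol -1 ⇒ 937 is inert.

inert — (937) stays prime in O_K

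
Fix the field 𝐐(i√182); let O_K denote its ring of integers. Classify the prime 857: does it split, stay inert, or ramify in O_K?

d = -182 ≡ 2 (mod 4), so O_K = ℤ[√-182] and disc(K) = 4d = -728.
disc(K) = -728 is not divisible by 857; 857 is unramified.
Euler's criterion: (-182)^428 mod 857 = 856. Thus (-182|857) = -1.
(-182/857) = -1, so 857 is inert.

remains prime (inert)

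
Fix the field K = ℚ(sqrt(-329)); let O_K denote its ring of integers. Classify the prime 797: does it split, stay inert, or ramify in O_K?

-329 mod 4 = 3, hence disc K = 4·(-329) = -1316 and O_K = ℤ[√-329].
797 ∤ -1316, so 797 is unramified.
Euler's criterion: (-329)^398 mod 797 = 1. Thus (-329|797) = 1.
d is a quadratic residue mod p, hence 797 splits in O_K.

split — (797) = 𝔭₁𝔭₂ with 𝔭₁ ≠ 𝔭₂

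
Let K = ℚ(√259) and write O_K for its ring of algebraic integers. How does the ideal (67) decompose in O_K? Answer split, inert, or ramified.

remains prime (inert)

259 mod 4 = 3, hence disc K = 4·259 = 1036 and O_K = ℤ[√259].
disc(K) = 1036 is not divisible by 67; 67 is unramified.
Compute (259/67) via Euler: 58^((67-1)/2) mod 67 = 66, so (259/67) = -1.
d is a non-residue mod p, hence 67 remains inert in O_K.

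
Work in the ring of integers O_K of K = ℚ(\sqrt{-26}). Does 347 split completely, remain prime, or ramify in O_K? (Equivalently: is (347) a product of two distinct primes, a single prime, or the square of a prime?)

-26 mod 4 = 2, hence disc K = 4·(-26) = -104 and O_K = ℤ[√-26].
347 ∤ -104, so 347 is unramified.
Legendre symbol by Euler's criterion: (-26/347) ≡ (-26)^173 ≡ 1 (mod 347), i.e. (-26/347) = 1.
d is a quadratic residue mod p, hence 347 splits in O_K.

splits completely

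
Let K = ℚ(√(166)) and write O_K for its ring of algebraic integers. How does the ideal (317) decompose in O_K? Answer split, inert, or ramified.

317 remains inert

Since 166 ≢ 1 mod 4, the ring of integers is ℤ[√166] with discriminant 4·166 = 664.
317 ∤ 664, so 317 is unramified.
Legendre symbol by Euler's criterion: (166/317) ≡ 166^158 ≡ 316 (mod 317), i.e. (166/317) = -1.
(166/317) = -1, so 317 is inert.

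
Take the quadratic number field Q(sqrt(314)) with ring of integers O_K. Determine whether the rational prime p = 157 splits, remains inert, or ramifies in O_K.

Since 314 ≢ 1 mod 4, the ring of integers is ℤ[√314] with discriminant 4·314 = 1256.
Ramification test: 157 | 1256. The prime 157 ramifies in K.

157 is ramified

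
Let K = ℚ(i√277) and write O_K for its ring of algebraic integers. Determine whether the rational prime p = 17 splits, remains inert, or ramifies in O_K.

Since -277 ≢ 1 mod 4, the ring of integers is ℤ[√-277] with discriminant 4·(-277) = -1108.
17 ∤ -1108, so 17 is unramified.
Compute (-277/17) via Euler: 12^((17-1)/2) mod 17 = 16, so (-277/17) = -1.
d is a non-residue mod p, hence 17 remains inert in O_K.

17 remains inert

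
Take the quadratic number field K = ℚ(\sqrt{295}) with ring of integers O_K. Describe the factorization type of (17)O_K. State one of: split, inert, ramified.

d = 295 ≡ 3 (mod 4), so O_K = ℤ[√295] and disc(K) = 4d = 1180.
Since gcd(17, 1180) = 1 the prime 17 does not ramify.
Euler's criterion: 295^8 mod 17 = 16. Thus (295|17) = -1.
Legendre symbol -1 ⇒ 17 is inert.

p is inert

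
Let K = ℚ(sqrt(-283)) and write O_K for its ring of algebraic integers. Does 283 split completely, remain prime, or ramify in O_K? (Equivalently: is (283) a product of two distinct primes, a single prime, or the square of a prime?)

-283 mod 4 = 1, hence disc K = -283 and O_K = ℤ[(1+√-283)/2].
283 divides disc(K) = -283, so 283 ramifies.

ramifies in O_K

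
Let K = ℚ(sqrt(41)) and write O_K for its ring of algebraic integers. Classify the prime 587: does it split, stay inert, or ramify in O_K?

remains prime (inert)

d = 41 ≡ 1 (mod 4), so O_K = ℤ[(1+√41)/2] and disc(K) = d = 41.
disc(K) = 41 is not divisible by 587; 587 is unramified.
Compute (41/587) via Euler: 41^((587-1)/2) mod 587 = 586, so (41/587) = -1.
(41/587) = -1, so 587 is inert.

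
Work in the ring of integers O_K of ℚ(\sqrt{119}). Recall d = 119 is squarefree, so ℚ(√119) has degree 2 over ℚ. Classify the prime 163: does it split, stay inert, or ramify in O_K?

163 splits in O_K

d = 119 ≡ 3 (mod 4), so O_K = ℤ[√119] and disc(K) = 4d = 476.
Since gcd(163, 476) = 1 the prime 163 does not ramify.
Compute (119/163) via Euler: 119^((163-1)/2) mod 163 = 1, so (119/163) = 1.
(119/163) = 1, so 163 splits.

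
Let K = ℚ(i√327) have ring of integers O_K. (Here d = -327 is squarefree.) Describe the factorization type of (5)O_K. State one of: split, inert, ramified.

p is inert

d = -327 ≡ 1 (mod 4), so O_K = ℤ[(1+√-327)/2] and disc(K) = d = -327.
5 ∤ -327, so 5 is unramified.
Legendre symbol by Euler's criterion: (-327/5) ≡ (-327)^2 ≡ 4 (mod 5), i.e. (-327/5) = -1.
(-327/5) = -1, so 5 is inert.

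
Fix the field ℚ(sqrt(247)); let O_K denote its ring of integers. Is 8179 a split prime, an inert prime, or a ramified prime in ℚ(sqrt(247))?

p splits

d = 247 ≡ 3 (mod 4), so O_K = ℤ[√247] and disc(K) = 4d = 988.
8179 ∤ 988, so 8179 is unramified.
(247/8179) = 247^4089 mod 8179 = 1, giving Legendre symbol 1.
d is a quadratic residue mod p, hence 8179 splits in O_K.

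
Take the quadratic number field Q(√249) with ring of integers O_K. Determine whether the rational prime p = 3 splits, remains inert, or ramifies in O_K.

ramified — (3) = 𝔭²

Since 249 ≡ 1 mod 4, the ring of integers is ℤ[(1+√249)/2] with discriminant 249.
Ramification test: 3 | 249. The prime 3 ramifies in K.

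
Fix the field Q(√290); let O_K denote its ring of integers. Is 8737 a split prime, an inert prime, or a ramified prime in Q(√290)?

290 mod 4 = 2, hence disc K = 4·290 = 1160 and O_K = ℤ[√290].
Since gcd(8737, 1160) = 1 the prime 8737 does not ramify.
Legendre symbol by Euler's criterion: (290/8737) ≡ 290^4368 ≡ 1 (mod 8737), i.e. (290/8737) = 1.
d is a quadratic residue mod p, hence 8737 splits in O_K.

split — (8737) = 𝔭₁𝔭₂ with 𝔭₁ ≠ 𝔭₂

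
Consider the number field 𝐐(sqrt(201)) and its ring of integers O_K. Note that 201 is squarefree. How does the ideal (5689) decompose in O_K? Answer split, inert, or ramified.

inert

Since 201 ≡ 1 mod 4, the ring of integers is ℤ[(1+√201)/2] with discriminant 201.
5689 ∤ 201, so 5689 is unramified.
Legendre symbol by Euler's criterion: (201/5689) ≡ 201^2844 ≡ 5688 (mod 5689), i.e. (201/5689) = -1.
(201/5689) = -1, so 5689 is inert.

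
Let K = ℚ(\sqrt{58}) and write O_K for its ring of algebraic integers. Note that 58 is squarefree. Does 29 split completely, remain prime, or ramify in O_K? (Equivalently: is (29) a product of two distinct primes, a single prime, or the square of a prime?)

58 mod 4 = 2, hence disc K = 4·58 = 232 and O_K = ℤ[√58].
disc(K) = 232 = 29·8, so p = 29 is ramified.

p ramifies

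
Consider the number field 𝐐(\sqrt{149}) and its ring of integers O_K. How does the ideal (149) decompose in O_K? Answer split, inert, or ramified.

ramified — (149) = 𝔭²

Since 149 ≡ 1 mod 4, the ring of integers is ℤ[(1+√149)/2] with discriminant 149.
149 divides disc(K) = 149, so 149 ramifies.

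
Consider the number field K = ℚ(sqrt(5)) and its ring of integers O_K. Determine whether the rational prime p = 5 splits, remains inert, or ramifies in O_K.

ramifies in O_K

5 mod 4 = 1, hence disc K = 5 and O_K = ℤ[(1+√5)/2].
disc(K) = 5 = 5·1, so p = 5 is ramified.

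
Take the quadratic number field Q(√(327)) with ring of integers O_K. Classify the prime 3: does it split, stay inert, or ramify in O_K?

p ramifies

Since 327 ≢ 1 mod 4, the ring of integers is ℤ[√327] with discriminant 4·327 = 1308.
Ramification test: 3 | 1308. The prime 3 ramifies in K.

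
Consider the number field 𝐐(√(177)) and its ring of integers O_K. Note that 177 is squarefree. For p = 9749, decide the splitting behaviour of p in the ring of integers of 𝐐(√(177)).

p splits

177 mod 4 = 1, hence disc K = 177 and O_K = ℤ[(1+√177)/2].
Since gcd(9749, 177) = 1 the prime 9749 does not ramify.
Euler's criterion: 177^4874 mod 9749 = 1. Thus (177|9749) = 1.
Legendre symbol 1 ⇒ 9749 is split.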